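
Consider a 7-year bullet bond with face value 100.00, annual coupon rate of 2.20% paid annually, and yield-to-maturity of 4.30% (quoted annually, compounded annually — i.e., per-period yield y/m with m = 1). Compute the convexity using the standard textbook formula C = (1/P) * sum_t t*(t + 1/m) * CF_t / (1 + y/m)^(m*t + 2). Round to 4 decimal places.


Answer: Convexity = 46.8830

Derivation:
Coupon per period c = face * coupon_rate / m = 2.200000
Periods per year m = 1; per-period yield y/m = 0.043000
Number of cashflows N = 7
Cashflows (t years, CF_t, discount factor 1/(1+y/m)^(m*t), PV):
  t = 1.0000: CF_t = 2.200000, DF = 0.958773, PV = 2.109300
  t = 2.0000: CF_t = 2.200000, DF = 0.919245, PV = 2.022339
  t = 3.0000: CF_t = 2.200000, DF = 0.881347, PV = 1.938964
  t = 4.0000: CF_t = 2.200000, DF = 0.845012, PV = 1.859026
  t = 5.0000: CF_t = 2.200000, DF = 0.810174, PV = 1.782383
  t = 6.0000: CF_t = 2.200000, DF = 0.776773, PV = 1.708901
  t = 7.0000: CF_t = 102.200000, DF = 0.744749, PV = 76.113332
Price P = sum_t PV_t = 87.534246
Convexity numerator sum_t t*(t + 1/m) * CF_t / (1+y/m)^(m*t + 2):
  t = 1.0000: term = 3.877928
  t = 2.0000: term = 11.154156
  t = 3.0000: term = 21.388601
  t = 4.0000: term = 34.178014
  t = 5.0000: term = 49.153424
  t = 6.0000: term = 65.977750
  t = 7.0000: term = 3918.141779
Convexity = (1/P) * sum = 4103.871652 / 87.534246 = 46.883041


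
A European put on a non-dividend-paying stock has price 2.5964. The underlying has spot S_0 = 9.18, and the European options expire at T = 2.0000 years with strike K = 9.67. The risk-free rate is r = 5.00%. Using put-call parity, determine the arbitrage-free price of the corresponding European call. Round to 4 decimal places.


Answer: Call price = 3.0266

Derivation:
Put-call parity: C - P = S_0 * exp(-qT) - K * exp(-rT).
S_0 * exp(-qT) = 9.1800 * 1.00000000 = 9.18000000
K * exp(-rT) = 9.6700 * 0.90483742 = 8.74977783
C = P + S*exp(-qT) - K*exp(-rT)
C = 2.5964 + 9.18000000 - 8.74977783 = 3.0266


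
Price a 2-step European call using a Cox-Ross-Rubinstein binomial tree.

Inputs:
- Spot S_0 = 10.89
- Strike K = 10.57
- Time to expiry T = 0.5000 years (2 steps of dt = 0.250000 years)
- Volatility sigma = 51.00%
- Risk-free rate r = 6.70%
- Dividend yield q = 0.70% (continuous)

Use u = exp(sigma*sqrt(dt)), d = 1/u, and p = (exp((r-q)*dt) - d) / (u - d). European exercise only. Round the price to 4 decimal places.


Answer: Price = V(0,0) = 1.7420

Derivation:
dt = T/N = 0.250000
u = exp(sigma*sqrt(dt)) = 1.290462; d = 1/u = 0.774916
p = (exp((r-q)*dt) - d) / (u - d) = 0.465908
Discount per step: exp(-r*dt) = 0.983390
Stock lattice S(k, i) with i counting down-moves:
  k=0: S(0,0) = 10.8900
  k=1: S(1,0) = 14.0531; S(1,1) = 8.4388
  k=2: S(2,0) = 18.1350; S(2,1) = 10.8900; S(2,2) = 6.5394
Terminal payoffs V(N, i) = max(S_T - K, 0):
  V(2,0) = 7.565021; V(2,1) = 0.320000; V(2,2) = 0.000000
Backward induction: V(k, i) = exp(-r*dt) * [p * V(k+1, i) + (1-p) * V(k+1, i+1)].
  V(1,0) = exp(-r*dt) * [p*7.565021 + (1-p)*0.320000] = 3.634129
  V(1,1) = exp(-r*dt) * [p*0.320000 + (1-p)*0.000000] = 0.146614
  V(0,0) = exp(-r*dt) * [p*3.634129 + (1-p)*0.146614] = 1.742050


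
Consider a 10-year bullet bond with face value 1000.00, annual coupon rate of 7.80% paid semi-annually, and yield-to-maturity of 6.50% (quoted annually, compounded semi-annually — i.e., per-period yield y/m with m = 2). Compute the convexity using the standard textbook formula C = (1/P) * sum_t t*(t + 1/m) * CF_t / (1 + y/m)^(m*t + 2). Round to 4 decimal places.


Answer: Convexity = 63.4076

Derivation:
Coupon per period c = face * coupon_rate / m = 39.000000
Periods per year m = 2; per-period yield y/m = 0.032500
Number of cashflows N = 20
Cashflows (t years, CF_t, discount factor 1/(1+y/m)^(m*t), PV):
  t = 0.5000: CF_t = 39.000000, DF = 0.968523, PV = 37.772397
  t = 1.0000: CF_t = 39.000000, DF = 0.938037, PV = 36.583435
  t = 1.5000: CF_t = 39.000000, DF = 0.908510, PV = 35.431899
  t = 2.0000: CF_t = 39.000000, DF = 0.879913, PV = 34.316609
  t = 2.5000: CF_t = 39.000000, DF = 0.852216, PV = 33.236425
  t = 3.0000: CF_t = 39.000000, DF = 0.825391, PV = 32.190242
  t = 3.5000: CF_t = 39.000000, DF = 0.799410, PV = 31.176990
  t = 4.0000: CF_t = 39.000000, DF = 0.774247, PV = 30.195632
  t = 4.5000: CF_t = 39.000000, DF = 0.749876, PV = 29.245164
  t = 5.0000: CF_t = 39.000000, DF = 0.726272, PV = 28.324614
  t = 5.5000: CF_t = 39.000000, DF = 0.703411, PV = 27.433040
  t = 6.0000: CF_t = 39.000000, DF = 0.681270, PV = 26.569531
  t = 6.5000: CF_t = 39.000000, DF = 0.659826, PV = 25.733202
  t = 7.0000: CF_t = 39.000000, DF = 0.639056, PV = 24.923198
  t = 7.5000: CF_t = 39.000000, DF = 0.618941, PV = 24.138690
  t = 8.0000: CF_t = 39.000000, DF = 0.599458, PV = 23.378877
  t = 8.5000: CF_t = 39.000000, DF = 0.580589, PV = 22.642980
  t = 9.0000: CF_t = 39.000000, DF = 0.562314, PV = 21.930247
  t = 9.5000: CF_t = 39.000000, DF = 0.544614, PV = 21.239949
  t = 10.0000: CF_t = 1039.000000, DF = 0.527471, PV = 548.042629
Price P = sum_t PV_t = 1094.505750
Convexity numerator sum_t t*(t + 1/m) * CF_t / (1+y/m)^(m*t + 2):
  t = 0.5000: term = 17.715949
  t = 1.0000: term = 51.474913
  t = 1.5000: term = 99.709275
  t = 2.0000: term = 160.951211
  t = 2.5000: term = 233.827426
  t = 3.0000: term = 317.054136
  t = 3.5000: term = 409.432299
  t = 4.0000: term = 509.843056
  t = 4.5000: term = 617.243409
  t = 5.0000: term = 730.662094
  t = 5.5000: term = 849.195654
  t = 6.0000: term = 972.004710
  t = 6.5000: term = 1098.310407
  t = 7.0000: term = 1227.391030
  t = 7.5000: term = 1358.578795
  t = 8.0000: term = 1491.256789
  t = 8.5000: term = 1624.856065
  t = 9.0000: term = 1758.852884
  t = 9.5000: term = 1892.766084
  t = 10.0000: term = 53978.836523
Convexity = (1/P) * sum = 69399.962712 / 1094.505750 = 63.407582


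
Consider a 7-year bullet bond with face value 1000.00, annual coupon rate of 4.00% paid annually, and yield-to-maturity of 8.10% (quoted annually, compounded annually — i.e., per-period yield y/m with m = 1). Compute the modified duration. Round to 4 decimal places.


Coupon per period c = face * coupon_rate / m = 40.000000
Periods per year m = 1; per-period yield y/m = 0.081000
Number of cashflows N = 7
Cashflows (t years, CF_t, discount factor 1/(1+y/m)^(m*t), PV):
  t = 1.0000: CF_t = 40.000000, DF = 0.925069, PV = 37.002775
  t = 2.0000: CF_t = 40.000000, DF = 0.855753, PV = 34.230134
  t = 3.0000: CF_t = 40.000000, DF = 0.791631, PV = 31.665249
  t = 4.0000: CF_t = 40.000000, DF = 0.732314, PV = 29.292552
  t = 5.0000: CF_t = 40.000000, DF = 0.677441, PV = 27.097643
  t = 6.0000: CF_t = 40.000000, DF = 0.626680, PV = 25.067200
  t = 7.0000: CF_t = 1040.000000, DF = 0.579722, PV = 602.911380
Price P = sum_t PV_t = 787.266935
First compute Macaulay numerator sum_t t * PV_t:
  t * PV_t at t = 1.0000: 37.002775
  t * PV_t at t = 2.0000: 68.460269
  t * PV_t at t = 3.0000: 94.995747
  t * PV_t at t = 4.0000: 117.170210
  t * PV_t at t = 5.0000: 135.488216
  t * PV_t at t = 6.0000: 150.403201
  t * PV_t at t = 7.0000: 4220.379663
Macaulay duration D = 4823.900081 / 787.266935 = 6.127401
Modified duration = D / (1 + y/m) = 6.127401 / (1 + 0.081000) = 5.668271

Answer: Modified duration = 5.6683


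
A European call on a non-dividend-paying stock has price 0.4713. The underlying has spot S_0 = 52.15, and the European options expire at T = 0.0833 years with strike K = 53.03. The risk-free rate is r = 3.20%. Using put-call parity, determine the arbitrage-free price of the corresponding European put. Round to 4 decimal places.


Put-call parity: C - P = S_0 * exp(-qT) - K * exp(-rT).
S_0 * exp(-qT) = 52.1500 * 1.00000000 = 52.15000000
K * exp(-rT) = 53.0300 * 0.99733795 = 52.88883147
P = C - S*exp(-qT) + K*exp(-rT)
P = 0.4713 - 52.15000000 + 52.88883147 = 1.2101

Answer: Put price = 1.2101


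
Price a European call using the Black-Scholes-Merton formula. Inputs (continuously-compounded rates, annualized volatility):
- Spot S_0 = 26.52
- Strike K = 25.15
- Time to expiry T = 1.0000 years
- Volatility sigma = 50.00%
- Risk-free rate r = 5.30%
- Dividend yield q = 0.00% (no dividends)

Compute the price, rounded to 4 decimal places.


Answer: Price = 6.4151

Derivation:
d1 = (ln(S/K) + (r - q + 0.5*sigma^2) * T) / (sigma * sqrt(T)) = 0.46208254
d2 = d1 - sigma * sqrt(T) = -0.03791746
exp(-rT) = 0.94838001; exp(-qT) = 1.00000000
C = S_0 * exp(-qT) * N(d1) - K * exp(-rT) * N(d2)
N(d1) = 0.67798893; N(d2) = 0.48487675
C = 26.5200 * 1.00000000 * 0.67798893 - 25.1500 * 0.94838001 * 0.48487675 = 6.4151


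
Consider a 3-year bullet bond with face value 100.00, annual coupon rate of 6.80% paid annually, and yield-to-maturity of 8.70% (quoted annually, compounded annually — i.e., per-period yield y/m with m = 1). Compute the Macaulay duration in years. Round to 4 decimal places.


Answer: Macaulay duration = 2.8081 years

Derivation:
Coupon per period c = face * coupon_rate / m = 6.800000
Periods per year m = 1; per-period yield y/m = 0.087000
Number of cashflows N = 3
Cashflows (t years, CF_t, discount factor 1/(1+y/m)^(m*t), PV):
  t = 1.0000: CF_t = 6.800000, DF = 0.919963, PV = 6.255750
  t = 2.0000: CF_t = 6.800000, DF = 0.846332, PV = 5.755060
  t = 3.0000: CF_t = 106.800000, DF = 0.778595, PV = 83.153900
Price P = sum_t PV_t = 95.164709
Macaulay numerator sum_t t * PV_t:
  t * PV_t at t = 1.0000: 6.255750
  t * PV_t at t = 2.0000: 11.510119
  t * PV_t at t = 3.0000: 249.461699
Macaulay duration D = (sum_t t * PV_t) / P = 267.227568 / 95.164709 = 2.808053


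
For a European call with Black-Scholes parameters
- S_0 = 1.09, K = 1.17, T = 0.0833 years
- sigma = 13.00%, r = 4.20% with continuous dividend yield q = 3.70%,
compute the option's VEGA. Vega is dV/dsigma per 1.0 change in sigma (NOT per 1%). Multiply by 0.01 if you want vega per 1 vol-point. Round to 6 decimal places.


Answer: Vega = 0.022276

Derivation:
d1 = -1.8578140277; d2 = -1.8953342889
phi(d1) = 0.0710284332; exp(-qT) = 0.9969226448; exp(-rT) = 0.9965075130
Vega = S * exp(-qT) * phi(d1) * sqrt(T) = 1.0900 * 0.9969226448 * 0.0710284332 * 0.2886173938 = 0.022276


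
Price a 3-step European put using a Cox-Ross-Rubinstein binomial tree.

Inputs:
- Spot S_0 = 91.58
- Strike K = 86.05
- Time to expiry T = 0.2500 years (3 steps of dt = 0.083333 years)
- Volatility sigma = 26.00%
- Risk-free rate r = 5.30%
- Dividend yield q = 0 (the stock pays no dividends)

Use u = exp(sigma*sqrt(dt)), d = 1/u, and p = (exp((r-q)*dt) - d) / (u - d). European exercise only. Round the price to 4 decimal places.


dt = T/N = 0.083333
u = exp(sigma*sqrt(dt)) = 1.077944; d = 1/u = 0.927692
p = (exp((r-q)*dt) - d) / (u - d) = 0.510705
Discount per step: exp(-r*dt) = 0.995593
Stock lattice S(k, i) with i counting down-moves:
  k=0: S(0,0) = 91.5800
  k=1: S(1,0) = 98.7181; S(1,1) = 84.9580
  k=2: S(2,0) = 106.4126; S(2,1) = 91.5800; S(2,2) = 78.8149
  k=3: S(3,0) = 114.7068; S(3,1) = 98.7181; S(3,2) = 84.9580; S(3,3) = 73.1159
Terminal payoffs V(N, i) = max(K - S_T, 0):
  V(3,0) = 0.000000; V(3,1) = 0.000000; V(3,2) = 1.091970; V(3,3) = 12.934067
Backward induction: V(k, i) = exp(-r*dt) * [p * V(k+1, i) + (1-p) * V(k+1, i+1)].
  V(2,0) = exp(-r*dt) * [p*0.000000 + (1-p)*0.000000] = 0.000000
  V(2,1) = exp(-r*dt) * [p*0.000000 + (1-p)*1.091970] = 0.531941
  V(2,2) = exp(-r*dt) * [p*1.091970 + (1-p)*12.934067] = 6.855902
  V(1,0) = exp(-r*dt) * [p*0.000000 + (1-p)*0.531941] = 0.259129
  V(1,1) = exp(-r*dt) * [p*0.531941 + (1-p)*6.855902] = 3.610243
  V(0,0) = exp(-r*dt) * [p*0.259129 + (1-p)*3.610243] = 1.890444

Answer: Price = V(0,0) = 1.8904


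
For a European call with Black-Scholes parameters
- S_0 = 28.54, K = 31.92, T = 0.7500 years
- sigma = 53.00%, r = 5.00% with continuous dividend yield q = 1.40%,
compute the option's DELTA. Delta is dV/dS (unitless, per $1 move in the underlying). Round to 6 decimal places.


Answer: Delta = 0.512327

Derivation:
d1 = 0.0444697824; d2 = -0.4145236816
phi(d1) = 0.3985480089; exp(-qT) = 0.9895549326; exp(-rT) = 0.9631944177
N(d1) = 0.5177350309
Delta = exp(-qT) * N(d1) = 0.9895549326 * 0.5177350309 = 0.512327


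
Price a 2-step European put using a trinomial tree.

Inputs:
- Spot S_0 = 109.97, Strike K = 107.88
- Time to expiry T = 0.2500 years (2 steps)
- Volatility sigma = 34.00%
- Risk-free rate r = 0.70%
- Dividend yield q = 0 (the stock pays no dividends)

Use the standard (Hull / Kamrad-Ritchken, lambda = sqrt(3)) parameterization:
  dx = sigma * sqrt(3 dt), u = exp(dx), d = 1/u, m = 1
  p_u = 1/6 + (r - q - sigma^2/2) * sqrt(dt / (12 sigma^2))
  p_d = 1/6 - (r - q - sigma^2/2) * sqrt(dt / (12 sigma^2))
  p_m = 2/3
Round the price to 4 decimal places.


dt = T/N = 0.125000; dx = sigma*sqrt(3*dt) = 0.208207
u = exp(dx) = 1.231468; d = 1/u = 0.812039
p_u = 0.151417, p_m = 0.666667, p_d = 0.181916
Discount per step: exp(-r*dt) = 0.999125
Stock lattice S(k, j) with j the centered position index:
  k=0: S(0,+0) = 109.9700
  k=1: S(1,-1) = 89.3000; S(1,+0) = 109.9700; S(1,+1) = 135.4245
  k=2: S(2,-2) = 72.5151; S(2,-1) = 89.3000; S(2,+0) = 109.9700; S(2,+1) = 135.4245; S(2,+2) = 166.7709
Terminal payoffs V(N, j) = max(K - S_T, 0):
  V(2,-2) = 35.364934; V(2,-1) = 18.580046; V(2,+0) = 0.000000; V(2,+1) = 0.000000; V(2,+2) = 0.000000
Backward induction: V(k, j) = exp(-r*dt) * [p_u * V(k+1, j+1) + p_m * V(k+1, j) + p_d * V(k+1, j-1)]
  V(1,-1) = exp(-r*dt) * [p_u*0.000000 + p_m*18.580046 + p_d*35.364934] = 18.803682
  V(1,+0) = exp(-r*dt) * [p_u*0.000000 + p_m*0.000000 + p_d*18.580046] = 3.377050
  V(1,+1) = exp(-r*dt) * [p_u*0.000000 + p_m*0.000000 + p_d*0.000000] = 0.000000
  V(0,+0) = exp(-r*dt) * [p_u*0.000000 + p_m*3.377050 + p_d*18.803682] = 5.667096

Answer: Price = V(0,0) = 5.6671


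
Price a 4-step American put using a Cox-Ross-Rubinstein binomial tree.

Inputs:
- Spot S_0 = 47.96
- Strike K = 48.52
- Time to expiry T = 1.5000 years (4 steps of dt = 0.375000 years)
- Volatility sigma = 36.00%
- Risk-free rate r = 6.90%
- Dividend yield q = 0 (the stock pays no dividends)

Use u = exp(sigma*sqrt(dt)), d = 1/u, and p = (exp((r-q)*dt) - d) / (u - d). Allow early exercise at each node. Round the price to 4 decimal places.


dt = T/N = 0.375000
u = exp(sigma*sqrt(dt)) = 1.246643; d = 1/u = 0.802154
p = (exp((r-q)*dt) - d) / (u - d) = 0.504081
Discount per step: exp(-r*dt) = 0.974457
Stock lattice S(k, i) with i counting down-moves:
  k=0: S(0,0) = 47.9600
  k=1: S(1,0) = 59.7890; S(1,1) = 38.4713
  k=2: S(2,0) = 74.5355; S(2,1) = 47.9600; S(2,2) = 30.8599
  k=3: S(3,0) = 92.9191; S(3,1) = 59.7890; S(3,2) = 38.4713; S(3,3) = 24.7544
  k=4: S(4,0) = 115.8370; S(4,1) = 74.5355; S(4,2) = 47.9600; S(4,3) = 30.8599; S(4,4) = 19.8569
Terminal payoffs V(N, i) = max(K - S_T, 0):
  V(4,0) = 0.000000; V(4,1) = 0.000000; V(4,2) = 0.560000; V(4,3) = 17.660052; V(4,4) = 28.663111
Backward induction: V(k, i) = exp(-r*dt) * [p * V(k+1, i) + (1-p) * V(k+1, i+1)]; then take max(V_cont, immediate exercise) for American.
  V(3,0) = exp(-r*dt) * [p*0.000000 + (1-p)*0.000000] = 0.000000; exercise = 0.000000; V(3,0) = max -> 0.000000
  V(3,1) = exp(-r*dt) * [p*0.000000 + (1-p)*0.560000] = 0.270621; exercise = 0.000000; V(3,1) = max -> 0.270621
  V(3,2) = exp(-r*dt) * [p*0.560000 + (1-p)*17.660052] = 8.809320; exercise = 10.048671; V(3,2) = max -> 10.048671
  V(3,3) = exp(-r*dt) * [p*17.660052 + (1-p)*28.663111] = 22.526202; exercise = 23.765554; V(3,3) = max -> 23.765554
  V(2,0) = exp(-r*dt) * [p*0.000000 + (1-p)*0.270621] = 0.130778; exercise = 0.000000; V(2,0) = max -> 0.130778
  V(2,1) = exp(-r*dt) * [p*0.270621 + (1-p)*10.048671] = 4.988965; exercise = 0.560000; V(2,1) = max -> 4.988965
  V(2,2) = exp(-r*dt) * [p*10.048671 + (1-p)*23.765554] = 16.420700; exercise = 17.660052; V(2,2) = max -> 17.660052
  V(1,0) = exp(-r*dt) * [p*0.130778 + (1-p)*4.988965] = 2.475163; exercise = 0.000000; V(1,0) = max -> 2.475163
  V(1,1) = exp(-r*dt) * [p*4.988965 + (1-p)*17.660052] = 10.984851; exercise = 10.048671; V(1,1) = max -> 10.984851
  V(0,0) = exp(-r*dt) * [p*2.475163 + (1-p)*10.984851] = 6.524258; exercise = 0.560000; V(0,0) = max -> 6.524258

Answer: Price = V(0,0) = 6.5243


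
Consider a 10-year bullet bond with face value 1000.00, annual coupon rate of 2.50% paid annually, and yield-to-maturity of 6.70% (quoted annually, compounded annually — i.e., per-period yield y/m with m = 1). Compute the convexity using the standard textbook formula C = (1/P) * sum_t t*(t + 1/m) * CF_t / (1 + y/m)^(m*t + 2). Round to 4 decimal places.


Answer: Convexity = 80.4941

Derivation:
Coupon per period c = face * coupon_rate / m = 25.000000
Periods per year m = 1; per-period yield y/m = 0.067000
Number of cashflows N = 10
Cashflows (t years, CF_t, discount factor 1/(1+y/m)^(m*t), PV):
  t = 1.0000: CF_t = 25.000000, DF = 0.937207, PV = 23.430178
  t = 2.0000: CF_t = 25.000000, DF = 0.878357, PV = 21.958930
  t = 3.0000: CF_t = 25.000000, DF = 0.823203, PV = 20.580065
  t = 4.0000: CF_t = 25.000000, DF = 0.771511, PV = 19.287784
  t = 5.0000: CF_t = 25.000000, DF = 0.723066, PV = 18.076648
  t = 6.0000: CF_t = 25.000000, DF = 0.677663, PV = 16.941564
  t = 7.0000: CF_t = 25.000000, DF = 0.635110, PV = 15.877754
  t = 8.0000: CF_t = 25.000000, DF = 0.595230, PV = 14.880744
  t = 9.0000: CF_t = 25.000000, DF = 0.557854, PV = 13.946340
  t = 10.0000: CF_t = 1025.000000, DF = 0.522824, PV = 535.894958
Price P = sum_t PV_t = 700.874965
Convexity numerator sum_t t*(t + 1/m) * CF_t / (1+y/m)^(m*t + 2):
  t = 1.0000: term = 41.160131
  t = 2.0000: term = 115.726703
  t = 3.0000: term = 216.919781
  t = 4.0000: term = 338.831273
  t = 5.0000: term = 476.332624
  t = 6.0000: term = 624.991259
  t = 7.0000: term = 780.995013
  t = 8.0000: term = 941.083829
  t = 9.0000: term = 1102.488085
  t = 10.0000: term = 51777.790917
Convexity = (1/P) * sum = 56416.319616 / 700.874965 = 80.494129


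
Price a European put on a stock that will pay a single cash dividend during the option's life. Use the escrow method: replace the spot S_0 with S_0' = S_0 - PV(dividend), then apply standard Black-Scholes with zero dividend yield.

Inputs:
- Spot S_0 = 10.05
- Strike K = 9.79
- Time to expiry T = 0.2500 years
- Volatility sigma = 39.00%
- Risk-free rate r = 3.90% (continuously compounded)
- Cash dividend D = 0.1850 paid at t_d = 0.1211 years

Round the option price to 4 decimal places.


Answer: Price = 0.6773

Derivation:
PV(D) = D * exp(-r * t_d) = 0.1850 * 0.99528824 = 0.18412832
S_0' = S_0 - PV(D) = 10.0500 - 0.18412832 = 9.86587168
d1 = (ln(S_0'/K) + (r + sigma^2/2)*T) / (sigma*sqrt(T)) = 0.18708995
d2 = d1 - sigma*sqrt(T) = -0.00791005
exp(-rT) = 0.99029738
N(-d1) = 0.42579506; N(-d2) = 0.50315562
P = K * exp(-rT) * N(-d2) - S_0' * N(-d1) = 9.7900 * 0.99029738 * 0.50315562 - 9.86587168 * 0.42579506 = 0.6773


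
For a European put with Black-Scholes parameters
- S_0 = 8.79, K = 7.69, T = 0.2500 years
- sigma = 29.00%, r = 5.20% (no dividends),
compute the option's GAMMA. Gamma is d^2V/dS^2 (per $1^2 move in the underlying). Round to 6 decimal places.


d1 = 1.0841822633; d2 = 0.9391822633
phi(d1) = 0.2216481369; exp(-qT) = 1.0000000000; exp(-rT) = 0.9870841350
Gamma = exp(-qT) * phi(d1) / (S * sigma * sqrt(T)) = 1.0000000000 * 0.2216481369 / (8.7900 * 0.2900 * 0.5000000000) = 0.173903

Answer: Gamma = 0.173903


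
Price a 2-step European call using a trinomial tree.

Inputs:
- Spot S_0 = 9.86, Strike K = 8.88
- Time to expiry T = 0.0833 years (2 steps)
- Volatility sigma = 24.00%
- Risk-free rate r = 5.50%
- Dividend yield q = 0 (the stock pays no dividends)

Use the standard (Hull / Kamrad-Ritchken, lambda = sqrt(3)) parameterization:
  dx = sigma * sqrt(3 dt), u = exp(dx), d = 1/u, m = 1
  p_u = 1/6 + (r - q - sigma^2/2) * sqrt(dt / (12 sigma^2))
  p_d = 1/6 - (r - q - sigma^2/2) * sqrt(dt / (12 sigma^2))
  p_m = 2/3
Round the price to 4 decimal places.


Answer: Price = V(0,0) = 1.0349

Derivation:
dt = T/N = 0.041650; dx = sigma*sqrt(3*dt) = 0.084836
u = exp(dx) = 1.088538; d = 1/u = 0.918663
p_u = 0.173098, p_m = 0.666667, p_d = 0.160235
Discount per step: exp(-r*dt) = 0.997712
Stock lattice S(k, j) with j the centered position index:
  k=0: S(0,+0) = 9.8600
  k=1: S(1,-1) = 9.0580; S(1,+0) = 9.8600; S(1,+1) = 10.7330
  k=2: S(2,-2) = 8.3213; S(2,-1) = 9.0580; S(2,+0) = 9.8600; S(2,+1) = 10.7330; S(2,+2) = 11.6833
Terminal payoffs V(N, j) = max(S_T - K, 0):
  V(2,-2) = 0.000000; V(2,-1) = 0.178018; V(2,+0) = 0.980000; V(2,+1) = 1.852988; V(2,+2) = 2.803269
Backward induction: V(k, j) = exp(-r*dt) * [p_u * V(k+1, j+1) + p_m * V(k+1, j) + p_d * V(k+1, j-1)]
  V(1,-1) = exp(-r*dt) * [p_u*0.980000 + p_m*0.178018 + p_d*0.000000] = 0.287655
  V(1,+0) = exp(-r*dt) * [p_u*1.852988 + p_m*0.980000 + p_d*0.178018] = 1.000313
  V(1,+1) = exp(-r*dt) * [p_u*2.803269 + p_m*1.852988 + p_d*0.980000] = 1.873300
  V(0,+0) = exp(-r*dt) * [p_u*1.873300 + p_m*1.000313 + p_d*0.287655] = 1.034859


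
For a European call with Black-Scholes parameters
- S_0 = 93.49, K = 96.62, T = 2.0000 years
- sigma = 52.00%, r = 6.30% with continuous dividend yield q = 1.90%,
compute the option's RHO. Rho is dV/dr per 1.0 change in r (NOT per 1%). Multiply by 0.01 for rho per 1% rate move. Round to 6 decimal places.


Answer: Rho = 65.561393

Derivation:
d1 = 0.4425791128; d2 = -0.2928119396
phi(d1) = 0.3617229583; exp(-qT) = 0.9627129409; exp(-rT) = 0.8816148468
N(d2) = 0.3848329508
Rho = K*T*exp(-rT)*N(d2) = 96.6200 * 2.0000 * 0.8816148468 * 0.3848329508 = 65.561393


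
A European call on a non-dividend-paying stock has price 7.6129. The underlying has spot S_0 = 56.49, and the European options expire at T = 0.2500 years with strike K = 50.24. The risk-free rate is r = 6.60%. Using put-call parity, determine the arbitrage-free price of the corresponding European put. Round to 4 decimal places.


Put-call parity: C - P = S_0 * exp(-qT) - K * exp(-rT).
S_0 * exp(-qT) = 56.4900 * 1.00000000 = 56.49000000
K * exp(-rT) = 50.2400 * 0.98363538 = 49.41784146
P = C - S*exp(-qT) + K*exp(-rT)
P = 7.6129 - 56.49000000 + 49.41784146 = 0.5407

Answer: Put price = 0.5407


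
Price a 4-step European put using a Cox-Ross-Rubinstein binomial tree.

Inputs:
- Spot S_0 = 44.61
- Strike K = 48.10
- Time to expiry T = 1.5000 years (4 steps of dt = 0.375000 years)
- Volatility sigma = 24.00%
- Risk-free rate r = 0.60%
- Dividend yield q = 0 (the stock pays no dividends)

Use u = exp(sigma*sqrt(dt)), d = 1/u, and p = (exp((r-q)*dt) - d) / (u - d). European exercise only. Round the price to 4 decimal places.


Answer: Price = V(0,0) = 7.2041

Derivation:
dt = T/N = 0.375000
u = exp(sigma*sqrt(dt)) = 1.158319; d = 1/u = 0.863320
p = (exp((r-q)*dt) - d) / (u - d) = 0.470959
Discount per step: exp(-r*dt) = 0.997753
Stock lattice S(k, i) with i counting down-moves:
  k=0: S(0,0) = 44.6100
  k=1: S(1,0) = 51.6726; S(1,1) = 38.5127
  k=2: S(2,0) = 59.8533; S(2,1) = 44.6100; S(2,2) = 33.2488
  k=3: S(3,0) = 69.3292; S(3,1) = 51.6726; S(3,2) = 38.5127; S(3,3) = 28.7044
  k=4: S(4,0) = 80.3053; S(4,1) = 59.8533; S(4,2) = 44.6100; S(4,3) = 33.2488; S(4,4) = 24.7811
Terminal payoffs V(N, i) = max(K - S_T, 0):
  V(4,0) = 0.000000; V(4,1) = 0.000000; V(4,2) = 3.490000; V(4,3) = 14.851180; V(4,4) = 23.318919
Backward induction: V(k, i) = exp(-r*dt) * [p * V(k+1, i) + (1-p) * V(k+1, i+1)].
  V(3,0) = exp(-r*dt) * [p*0.000000 + (1-p)*0.000000] = 0.000000
  V(3,1) = exp(-r*dt) * [p*0.000000 + (1-p)*3.490000] = 1.842202
  V(3,2) = exp(-r*dt) * [p*3.490000 + (1-p)*14.851180] = 9.479173
  V(3,3) = exp(-r*dt) * [p*14.851180 + (1-p)*23.318919] = 19.287512
  V(2,0) = exp(-r*dt) * [p*0.000000 + (1-p)*1.842202] = 0.972409
  V(2,1) = exp(-r*dt) * [p*1.842202 + (1-p)*9.479173] = 5.869249
  V(2,2) = exp(-r*dt) * [p*9.479173 + (1-p)*19.287512] = 14.635216
  V(1,0) = exp(-r*dt) * [p*0.972409 + (1-p)*5.869249] = 3.555029
  V(1,1) = exp(-r*dt) * [p*5.869249 + (1-p)*14.635216] = 10.483188
  V(0,0) = exp(-r*dt) * [p*3.555029 + (1-p)*10.483188] = 7.204079


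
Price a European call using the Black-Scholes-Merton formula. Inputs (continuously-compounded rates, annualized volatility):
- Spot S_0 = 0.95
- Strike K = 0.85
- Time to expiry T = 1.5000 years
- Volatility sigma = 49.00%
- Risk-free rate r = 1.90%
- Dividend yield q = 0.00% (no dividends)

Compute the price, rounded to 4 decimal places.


d1 = (ln(S/K) + (r - q + 0.5*sigma^2) * T) / (sigma * sqrt(T)) = 0.53289005
d2 = d1 - sigma * sqrt(T) = -0.06723494
exp(-rT) = 0.97190229; exp(-qT) = 1.00000000
C = S_0 * exp(-qT) * N(d1) - K * exp(-rT) * N(d2)
N(d1) = 0.70294515; N(d2) = 0.47319734
C = 0.9500 * 1.00000000 * 0.70294515 - 0.8500 * 0.97190229 * 0.47319734 = 0.2769

Answer: Price = 0.2769


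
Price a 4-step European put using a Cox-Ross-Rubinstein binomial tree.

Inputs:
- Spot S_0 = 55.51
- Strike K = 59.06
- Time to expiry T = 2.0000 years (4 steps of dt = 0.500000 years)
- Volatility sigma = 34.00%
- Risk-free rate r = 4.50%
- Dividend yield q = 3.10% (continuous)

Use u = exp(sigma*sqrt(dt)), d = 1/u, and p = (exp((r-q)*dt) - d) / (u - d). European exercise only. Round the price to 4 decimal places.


dt = T/N = 0.500000
u = exp(sigma*sqrt(dt)) = 1.271778; d = 1/u = 0.786300
p = (exp((r-q)*dt) - d) / (u - d) = 0.454653
Discount per step: exp(-r*dt) = 0.977751
Stock lattice S(k, i) with i counting down-moves:
  k=0: S(0,0) = 55.5100
  k=1: S(1,0) = 70.5964; S(1,1) = 43.6475
  k=2: S(2,0) = 89.7830; S(2,1) = 55.5100; S(2,2) = 34.3201
  k=3: S(3,0) = 114.1841; S(3,1) = 70.5964; S(3,2) = 43.6475; S(3,3) = 26.9859
  k=4: S(4,0) = 145.2169; S(4,1) = 89.7830; S(4,2) = 55.5100; S(4,3) = 34.3201; S(4,4) = 21.2190
Terminal payoffs V(N, i) = max(K - S_T, 0):
  V(4,0) = 0.000000; V(4,1) = 0.000000; V(4,2) = 3.550000; V(4,3) = 24.739921; V(4,4) = 37.840980
Backward induction: V(k, i) = exp(-r*dt) * [p * V(k+1, i) + (1-p) * V(k+1, i+1)].
  V(3,0) = exp(-r*dt) * [p*0.000000 + (1-p)*0.000000] = 0.000000
  V(3,1) = exp(-r*dt) * [p*0.000000 + (1-p)*3.550000] = 1.892908
  V(3,2) = exp(-r*dt) * [p*3.550000 + (1-p)*24.739921] = 14.769771
  V(3,3) = exp(-r*dt) * [p*24.739921 + (1-p)*37.840980] = 31.175151
  V(2,0) = exp(-r*dt) * [p*0.000000 + (1-p)*1.892908] = 1.009324
  V(2,1) = exp(-r*dt) * [p*1.892908 + (1-p)*14.769771] = 8.716911
  V(2,2) = exp(-r*dt) * [p*14.769771 + (1-p)*31.175151] = 23.188733
  V(1,0) = exp(-r*dt) * [p*1.009324 + (1-p)*8.716911] = 5.096658
  V(1,1) = exp(-r*dt) * [p*8.716911 + (1-p)*23.188733] = 16.239543
  V(0,0) = exp(-r*dt) * [p*5.096658 + (1-p)*16.239543] = 10.924801

Answer: Price = V(0,0) = 10.9248


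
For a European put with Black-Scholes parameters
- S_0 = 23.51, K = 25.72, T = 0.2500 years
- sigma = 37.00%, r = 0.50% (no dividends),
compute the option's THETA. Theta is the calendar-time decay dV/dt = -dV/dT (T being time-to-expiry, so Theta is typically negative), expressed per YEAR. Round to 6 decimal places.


d1 = -0.3863812801; d2 = -0.5713812801
phi(d1) = 0.3702474252; exp(-qT) = 1.0000000000; exp(-rT) = 0.9987507809
Theta = -S*exp(-qT)*phi(d1)*sigma/(2*sqrt(T)) + r*K*exp(-rT)*N(-d2) - q*S*exp(-qT)*N(-d1)
N(-d1) = 0.6503928440; N(-d2) = 0.7161293921; sqrt(T) = 0.5000000000
Term 1 = -23.5100 * 1.0000000000 * 0.3702474252 * 0.3700 / (2 * 0.5000000000) = -3.2206712776
Term 2 = 0.0050 * 25.7200 * 0.9987507809 * 0.7161293921 = 0.0919791939
Term 3 = 0 (no dividend yield, q = 0)
Theta = -3.2206712776 + (0.0919791939) + (0.0000000000) = -3.128692

Answer: Theta = -3.128692


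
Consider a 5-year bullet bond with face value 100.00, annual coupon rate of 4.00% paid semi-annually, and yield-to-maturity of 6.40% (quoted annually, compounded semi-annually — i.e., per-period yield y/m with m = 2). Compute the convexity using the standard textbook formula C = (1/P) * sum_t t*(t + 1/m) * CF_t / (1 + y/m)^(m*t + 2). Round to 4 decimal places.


Answer: Convexity = 22.7735

Derivation:
Coupon per period c = face * coupon_rate / m = 2.000000
Periods per year m = 2; per-period yield y/m = 0.032000
Number of cashflows N = 10
Cashflows (t years, CF_t, discount factor 1/(1+y/m)^(m*t), PV):
  t = 0.5000: CF_t = 2.000000, DF = 0.968992, PV = 1.937984
  t = 1.0000: CF_t = 2.000000, DF = 0.938946, PV = 1.877892
  t = 1.5000: CF_t = 2.000000, DF = 0.909831, PV = 1.819663
  t = 2.0000: CF_t = 2.000000, DF = 0.881620, PV = 1.763239
  t = 2.5000: CF_t = 2.000000, DF = 0.854283, PV = 1.708565
  t = 3.0000: CF_t = 2.000000, DF = 0.827793, PV = 1.655586
  t = 3.5000: CF_t = 2.000000, DF = 0.802125, PV = 1.604250
  t = 4.0000: CF_t = 2.000000, DF = 0.777253, PV = 1.554506
  t = 4.5000: CF_t = 2.000000, DF = 0.753152, PV = 1.506304
  t = 5.0000: CF_t = 102.000000, DF = 0.729799, PV = 74.439457
Price P = sum_t PV_t = 89.867448
Convexity numerator sum_t t*(t + 1/m) * CF_t / (1+y/m)^(m*t + 2):
  t = 0.5000: term = 0.909831
  t = 1.0000: term = 2.644859
  t = 1.5000: term = 5.125695
  t = 2.0000: term = 8.277931
  t = 2.5000: term = 12.031877
  t = 3.0000: term = 16.322314
  t = 3.5000: term = 21.088260
  t = 4.0000: term = 26.272750
  t = 4.5000: term = 31.822613
  t = 5.0000: term = 1922.102299
Convexity = (1/P) * sum = 2046.598429 / 89.867448 = 22.773523


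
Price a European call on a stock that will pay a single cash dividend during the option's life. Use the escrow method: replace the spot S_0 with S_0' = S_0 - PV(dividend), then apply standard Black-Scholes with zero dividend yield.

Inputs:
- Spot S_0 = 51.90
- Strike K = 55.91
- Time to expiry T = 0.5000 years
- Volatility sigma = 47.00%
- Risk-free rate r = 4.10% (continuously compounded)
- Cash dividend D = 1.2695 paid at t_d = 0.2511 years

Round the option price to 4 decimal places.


Answer: Price = 5.0814

Derivation:
PV(D) = D * exp(-r * t_d) = 1.2695 * 0.98975771 = 1.25649742
S_0' = S_0 - PV(D) = 51.9000 - 1.25649742 = 50.64350258
d1 = (ln(S_0'/K) + (r + sigma^2/2)*T) / (sigma*sqrt(T)) = -0.06982999
d2 = d1 - sigma*sqrt(T) = -0.40217018
exp(-rT) = 0.97970870
N(d1) = 0.47216449; N(d2) = 0.34377939
C = S_0' * N(d1) - K * exp(-rT) * N(d2) = 50.64350258 * 0.47216449 - 55.9100 * 0.97970870 * 0.34377939 = 5.0814


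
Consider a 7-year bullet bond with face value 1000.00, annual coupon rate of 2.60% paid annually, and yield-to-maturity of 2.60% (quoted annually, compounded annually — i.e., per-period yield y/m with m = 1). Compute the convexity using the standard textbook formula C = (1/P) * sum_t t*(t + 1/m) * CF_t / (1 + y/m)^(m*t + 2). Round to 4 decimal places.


Coupon per period c = face * coupon_rate / m = 26.000000
Periods per year m = 1; per-period yield y/m = 0.026000
Number of cashflows N = 7
Cashflows (t years, CF_t, discount factor 1/(1+y/m)^(m*t), PV):
  t = 1.0000: CF_t = 26.000000, DF = 0.974659, PV = 25.341131
  t = 2.0000: CF_t = 26.000000, DF = 0.949960, PV = 24.698958
  t = 3.0000: CF_t = 26.000000, DF = 0.925887, PV = 24.073058
  t = 4.0000: CF_t = 26.000000, DF = 0.902424, PV = 23.463020
  t = 5.0000: CF_t = 26.000000, DF = 0.879555, PV = 22.868440
  t = 6.0000: CF_t = 26.000000, DF = 0.857266, PV = 22.288928
  t = 7.0000: CF_t = 1026.000000, DF = 0.835542, PV = 857.266465
Price P = sum_t PV_t = 1000.000000
Convexity numerator sum_t t*(t + 1/m) * CF_t / (1+y/m)^(m*t + 2):
  t = 1.0000: term = 48.146116
  t = 2.0000: term = 140.778118
  t = 3.0000: term = 274.421283
  t = 4.0000: term = 445.778562
  t = 5.0000: term = 651.723044
  t = 6.0000: term = 889.290703
  t = 7.0000: term = 45604.651448
Convexity = (1/P) * sum = 48054.789274 / 1000.000000 = 48.054789

Answer: Convexity = 48.0548


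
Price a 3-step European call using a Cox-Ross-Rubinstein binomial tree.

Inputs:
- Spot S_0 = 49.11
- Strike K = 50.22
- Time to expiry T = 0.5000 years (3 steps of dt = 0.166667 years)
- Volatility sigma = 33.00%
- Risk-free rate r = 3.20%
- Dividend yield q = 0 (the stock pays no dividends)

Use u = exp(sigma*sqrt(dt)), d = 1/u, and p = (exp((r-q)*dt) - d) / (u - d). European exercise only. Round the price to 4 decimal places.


Answer: Price = V(0,0) = 4.7818

Derivation:
dt = T/N = 0.166667
u = exp(sigma*sqrt(dt)) = 1.144219; d = 1/u = 0.873959
p = (exp((r-q)*dt) - d) / (u - d) = 0.486157
Discount per step: exp(-r*dt) = 0.994681
Stock lattice S(k, i) with i counting down-moves:
  k=0: S(0,0) = 49.1100
  k=1: S(1,0) = 56.1926; S(1,1) = 42.9201
  k=2: S(2,0) = 64.2966; S(2,1) = 49.1100; S(2,2) = 37.5104
  k=3: S(3,0) = 73.5693; S(3,1) = 56.1926; S(3,2) = 42.9201; S(3,3) = 32.7826
Terminal payoffs V(N, i) = max(S_T - K, 0):
  V(3,0) = 23.349349; V(3,1) = 5.972574; V(3,2) = 0.000000; V(3,3) = 0.000000
Backward induction: V(k, i) = exp(-r*dt) * [p * V(k+1, i) + (1-p) * V(k+1, i+1)].
  V(2,0) = exp(-r*dt) * [p*23.349349 + (1-p)*5.972574] = 14.343714
  V(2,1) = exp(-r*dt) * [p*5.972574 + (1-p)*0.000000] = 2.888165
  V(2,2) = exp(-r*dt) * [p*0.000000 + (1-p)*0.000000] = 0.000000
  V(1,0) = exp(-r*dt) * [p*14.343714 + (1-p)*2.888165] = 8.412377
  V(1,1) = exp(-r*dt) * [p*2.888165 + (1-p)*0.000000] = 1.396634
  V(0,0) = exp(-r*dt) * [p*8.412377 + (1-p)*1.396634] = 4.781816


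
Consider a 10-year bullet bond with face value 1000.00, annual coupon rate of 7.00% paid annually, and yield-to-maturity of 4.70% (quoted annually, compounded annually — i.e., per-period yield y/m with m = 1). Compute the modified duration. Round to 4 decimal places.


Coupon per period c = face * coupon_rate / m = 70.000000
Periods per year m = 1; per-period yield y/m = 0.047000
Number of cashflows N = 10
Cashflows (t years, CF_t, discount factor 1/(1+y/m)^(m*t), PV):
  t = 1.0000: CF_t = 70.000000, DF = 0.955110, PV = 66.857689
  t = 2.0000: CF_t = 70.000000, DF = 0.912235, PV = 63.856436
  t = 3.0000: CF_t = 70.000000, DF = 0.871284, PV = 60.989910
  t = 4.0000: CF_t = 70.000000, DF = 0.832172, PV = 58.252063
  t = 5.0000: CF_t = 70.000000, DF = 0.794816, PV = 55.637119
  t = 6.0000: CF_t = 70.000000, DF = 0.759137, PV = 53.139559
  t = 7.0000: CF_t = 70.000000, DF = 0.725059, PV = 50.754116
  t = 8.0000: CF_t = 70.000000, DF = 0.692511, PV = 48.475756
  t = 9.0000: CF_t = 70.000000, DF = 0.661424, PV = 46.299671
  t = 10.0000: CF_t = 1070.000000, DF = 0.631732, PV = 675.953718
Price P = sum_t PV_t = 1180.216037
First compute Macaulay numerator sum_t t * PV_t:
  t * PV_t at t = 1.0000: 66.857689
  t * PV_t at t = 2.0000: 127.712872
  t * PV_t at t = 3.0000: 182.969731
  t * PV_t at t = 4.0000: 233.008253
  t * PV_t at t = 5.0000: 278.185594
  t * PV_t at t = 6.0000: 318.837357
  t * PV_t at t = 7.0000: 355.278812
  t * PV_t at t = 8.0000: 387.806044
  t * PV_t at t = 9.0000: 416.697039
  t * PV_t at t = 10.0000: 6759.537176
Macaulay duration D = 9126.890567 / 1180.216037 = 7.733237
Modified duration = D / (1 + y/m) = 7.733237 / (1 + 0.047000) = 7.386091

Answer: Modified duration = 7.3861


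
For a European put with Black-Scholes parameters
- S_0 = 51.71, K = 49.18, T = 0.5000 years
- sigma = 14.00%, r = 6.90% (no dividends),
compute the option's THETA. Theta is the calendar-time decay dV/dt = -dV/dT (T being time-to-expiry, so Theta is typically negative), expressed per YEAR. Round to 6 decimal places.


Answer: Theta = -0.667195

Derivation:
d1 = 0.9047345364; d2 = 0.8057395870
phi(d1) = 0.2649508813; exp(-qT) = 1.0000000000; exp(-rT) = 0.9660883397
Theta = -S*exp(-qT)*phi(d1)*sigma/(2*sqrt(T)) + r*K*exp(-rT)*N(-d2) - q*S*exp(-qT)*N(-d1)
N(-d1) = 0.1828030200; N(-d2) = 0.2101965093; sqrt(T) = 0.7071067812
Term 1 = -51.7100 * 1.0000000000 * 0.2649508813 * 0.1400 / (2 * 0.7071067812) = -1.3562912003
Term 2 = 0.0690 * 49.1800 * 0.9660883397 * 0.2101965093 = 0.6890963587
Term 3 = 0 (no dividend yield, q = 0)
Theta = -1.3562912003 + (0.6890963587) + (0.0000000000) = -0.667195


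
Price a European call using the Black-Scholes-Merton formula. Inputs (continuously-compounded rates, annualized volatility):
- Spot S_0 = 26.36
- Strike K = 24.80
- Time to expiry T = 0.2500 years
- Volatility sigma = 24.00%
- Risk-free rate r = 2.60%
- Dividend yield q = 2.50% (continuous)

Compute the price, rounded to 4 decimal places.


d1 = (ln(S/K) + (r - q + 0.5*sigma^2) * T) / (sigma * sqrt(T)) = 0.57045047
d2 = d1 - sigma * sqrt(T) = 0.45045047
exp(-rT) = 0.99352108; exp(-qT) = 0.99376949
C = S_0 * exp(-qT) * N(d1) - K * exp(-rT) * N(d2)
N(d1) = 0.71581390; N(d2) = 0.67380717
C = 26.3600 * 0.99376949 * 0.71581390 - 24.8000 * 0.99352108 * 0.67380717 = 2.1491

Answer: Price = 2.1491


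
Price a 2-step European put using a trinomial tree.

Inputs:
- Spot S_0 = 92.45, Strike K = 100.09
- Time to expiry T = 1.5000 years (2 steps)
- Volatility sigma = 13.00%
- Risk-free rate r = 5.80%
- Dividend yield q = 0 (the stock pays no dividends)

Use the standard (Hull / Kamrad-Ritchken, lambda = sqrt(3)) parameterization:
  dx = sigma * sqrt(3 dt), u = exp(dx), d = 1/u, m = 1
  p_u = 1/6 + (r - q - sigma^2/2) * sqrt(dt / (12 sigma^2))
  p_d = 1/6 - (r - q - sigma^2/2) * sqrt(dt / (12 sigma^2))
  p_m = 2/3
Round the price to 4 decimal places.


Answer: Price = V(0,0) = 5.6451

Derivation:
dt = T/N = 0.750000; dx = sigma*sqrt(3*dt) = 0.195000
u = exp(dx) = 1.215311; d = 1/u = 0.822835
p_u = 0.261955, p_m = 0.666667, p_d = 0.071378
Discount per step: exp(-r*dt) = 0.957433
Stock lattice S(k, j) with j the centered position index:
  k=0: S(0,+0) = 92.4500
  k=1: S(1,-1) = 76.0711; S(1,+0) = 92.4500; S(1,+1) = 112.3555
  k=2: S(2,-2) = 62.5939; S(2,-1) = 76.0711; S(2,+0) = 92.4500; S(2,+1) = 112.3555; S(2,+2) = 136.5469
Terminal payoffs V(N, j) = max(K - S_T, 0):
  V(2,-2) = 37.496092; V(2,-1) = 24.018936; V(2,+0) = 7.640000; V(2,+1) = 0.000000; V(2,+2) = 0.000000
Backward induction: V(k, j) = exp(-r*dt) * [p_u * V(k+1, j+1) + p_m * V(k+1, j) + p_d * V(k+1, j-1)]
  V(1,-1) = exp(-r*dt) * [p_u*7.640000 + p_m*24.018936 + p_d*37.496092] = 19.809629
  V(1,+0) = exp(-r*dt) * [p_u*0.000000 + p_m*7.640000 + p_d*24.018936] = 6.517973
  V(1,+1) = exp(-r*dt) * [p_u*0.000000 + p_m*0.000000 + p_d*7.640000] = 0.522116
  V(0,+0) = exp(-r*dt) * [p_u*0.522116 + p_m*6.517973 + p_d*19.809629] = 5.645082


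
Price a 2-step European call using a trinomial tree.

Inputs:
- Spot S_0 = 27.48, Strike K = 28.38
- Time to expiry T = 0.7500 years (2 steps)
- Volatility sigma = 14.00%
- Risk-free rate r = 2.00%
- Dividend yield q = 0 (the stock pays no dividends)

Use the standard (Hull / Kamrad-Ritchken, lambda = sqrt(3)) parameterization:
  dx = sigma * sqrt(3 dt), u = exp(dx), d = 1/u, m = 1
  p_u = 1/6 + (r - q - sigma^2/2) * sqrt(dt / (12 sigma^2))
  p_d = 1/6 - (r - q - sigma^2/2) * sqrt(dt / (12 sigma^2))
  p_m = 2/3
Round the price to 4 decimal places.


dt = T/N = 0.375000; dx = sigma*sqrt(3*dt) = 0.148492
u = exp(dx) = 1.160084; d = 1/u = 0.862007
p_u = 0.179546, p_m = 0.666667, p_d = 0.153787
Discount per step: exp(-r*dt) = 0.992528
Stock lattice S(k, j) with j the centered position index:
  k=0: S(0,+0) = 27.4800
  k=1: S(1,-1) = 23.6879; S(1,+0) = 27.4800; S(1,+1) = 31.8791
  k=2: S(2,-2) = 20.4192; S(2,-1) = 23.6879; S(2,+0) = 27.4800; S(2,+1) = 31.8791; S(2,+2) = 36.9824
Terminal payoffs V(N, j) = max(S_T - K, 0):
  V(2,-2) = 0.000000; V(2,-1) = 0.000000; V(2,+0) = 0.000000; V(2,+1) = 3.499109; V(2,+2) = 8.602444
Backward induction: V(k, j) = exp(-r*dt) * [p_u * V(k+1, j+1) + p_m * V(k+1, j) + p_d * V(k+1, j-1)]
  V(1,-1) = exp(-r*dt) * [p_u*0.000000 + p_m*0.000000 + p_d*0.000000] = 0.000000
  V(1,+0) = exp(-r*dt) * [p_u*3.499109 + p_m*0.000000 + p_d*0.000000] = 0.623557
  V(1,+1) = exp(-r*dt) * [p_u*8.602444 + p_m*3.499109 + p_d*0.000000] = 3.848304
  V(0,+0) = exp(-r*dt) * [p_u*3.848304 + p_m*0.623557 + p_d*0.000000] = 1.098384

Answer: Price = V(0,0) = 1.0984


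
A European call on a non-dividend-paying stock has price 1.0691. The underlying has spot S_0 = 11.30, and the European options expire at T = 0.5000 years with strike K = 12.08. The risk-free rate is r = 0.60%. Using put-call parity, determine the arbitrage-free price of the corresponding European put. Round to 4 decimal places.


Put-call parity: C - P = S_0 * exp(-qT) - K * exp(-rT).
S_0 * exp(-qT) = 11.3000 * 1.00000000 = 11.30000000
K * exp(-rT) = 12.0800 * 0.99700450 = 12.04381431
P = C - S*exp(-qT) + K*exp(-rT)
P = 1.0691 - 11.30000000 + 12.04381431 = 1.8129

Answer: Put price = 1.8129


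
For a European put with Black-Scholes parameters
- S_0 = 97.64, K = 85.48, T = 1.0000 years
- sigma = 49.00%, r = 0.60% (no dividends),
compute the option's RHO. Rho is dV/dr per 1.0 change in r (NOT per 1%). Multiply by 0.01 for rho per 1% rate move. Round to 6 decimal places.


Answer: Rho = -41.173384

Derivation:
d1 = 0.5286832961; d2 = 0.0386832961
phi(d1) = 0.3469094282; exp(-qT) = 1.0000000000; exp(-rT) = 0.9940179641
N(-d2) = 0.4845714456
Rho = -K*T*exp(-rT)*N(-d2) = -85.4800 * 1.0000 * 0.9940179641 * 0.4845714456 = -41.173384
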